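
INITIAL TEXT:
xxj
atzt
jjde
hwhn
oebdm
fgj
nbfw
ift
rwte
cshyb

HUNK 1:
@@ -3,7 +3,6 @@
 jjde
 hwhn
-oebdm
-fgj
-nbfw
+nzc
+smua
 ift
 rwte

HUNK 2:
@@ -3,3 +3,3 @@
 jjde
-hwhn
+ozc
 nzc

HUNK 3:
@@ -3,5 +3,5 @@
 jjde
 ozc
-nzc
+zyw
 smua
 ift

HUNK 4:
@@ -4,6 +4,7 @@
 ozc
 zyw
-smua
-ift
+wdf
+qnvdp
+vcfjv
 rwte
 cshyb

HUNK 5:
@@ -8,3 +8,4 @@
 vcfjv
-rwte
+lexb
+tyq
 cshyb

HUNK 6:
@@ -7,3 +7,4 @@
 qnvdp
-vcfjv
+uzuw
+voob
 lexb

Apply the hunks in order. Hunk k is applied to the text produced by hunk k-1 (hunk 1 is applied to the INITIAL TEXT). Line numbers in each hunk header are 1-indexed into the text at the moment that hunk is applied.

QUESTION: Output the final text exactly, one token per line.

Hunk 1: at line 3 remove [oebdm,fgj,nbfw] add [nzc,smua] -> 9 lines: xxj atzt jjde hwhn nzc smua ift rwte cshyb
Hunk 2: at line 3 remove [hwhn] add [ozc] -> 9 lines: xxj atzt jjde ozc nzc smua ift rwte cshyb
Hunk 3: at line 3 remove [nzc] add [zyw] -> 9 lines: xxj atzt jjde ozc zyw smua ift rwte cshyb
Hunk 4: at line 4 remove [smua,ift] add [wdf,qnvdp,vcfjv] -> 10 lines: xxj atzt jjde ozc zyw wdf qnvdp vcfjv rwte cshyb
Hunk 5: at line 8 remove [rwte] add [lexb,tyq] -> 11 lines: xxj atzt jjde ozc zyw wdf qnvdp vcfjv lexb tyq cshyb
Hunk 6: at line 7 remove [vcfjv] add [uzuw,voob] -> 12 lines: xxj atzt jjde ozc zyw wdf qnvdp uzuw voob lexb tyq cshyb

Answer: xxj
atzt
jjde
ozc
zyw
wdf
qnvdp
uzuw
voob
lexb
tyq
cshyb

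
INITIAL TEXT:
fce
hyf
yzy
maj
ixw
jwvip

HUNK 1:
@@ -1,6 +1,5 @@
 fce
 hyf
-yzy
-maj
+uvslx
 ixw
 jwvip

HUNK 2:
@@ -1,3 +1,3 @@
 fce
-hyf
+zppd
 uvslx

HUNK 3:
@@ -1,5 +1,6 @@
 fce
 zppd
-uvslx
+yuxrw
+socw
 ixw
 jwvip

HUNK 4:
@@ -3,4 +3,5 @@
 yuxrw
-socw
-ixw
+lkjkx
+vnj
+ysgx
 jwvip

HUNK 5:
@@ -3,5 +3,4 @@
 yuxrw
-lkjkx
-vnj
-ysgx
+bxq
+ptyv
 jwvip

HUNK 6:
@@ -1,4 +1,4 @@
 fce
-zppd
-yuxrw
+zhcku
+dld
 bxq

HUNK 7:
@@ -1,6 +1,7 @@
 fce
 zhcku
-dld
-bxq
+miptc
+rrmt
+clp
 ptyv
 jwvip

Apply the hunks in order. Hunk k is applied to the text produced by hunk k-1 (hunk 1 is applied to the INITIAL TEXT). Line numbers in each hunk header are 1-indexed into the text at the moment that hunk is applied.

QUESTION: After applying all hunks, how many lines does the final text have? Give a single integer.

Hunk 1: at line 1 remove [yzy,maj] add [uvslx] -> 5 lines: fce hyf uvslx ixw jwvip
Hunk 2: at line 1 remove [hyf] add [zppd] -> 5 lines: fce zppd uvslx ixw jwvip
Hunk 3: at line 1 remove [uvslx] add [yuxrw,socw] -> 6 lines: fce zppd yuxrw socw ixw jwvip
Hunk 4: at line 3 remove [socw,ixw] add [lkjkx,vnj,ysgx] -> 7 lines: fce zppd yuxrw lkjkx vnj ysgx jwvip
Hunk 5: at line 3 remove [lkjkx,vnj,ysgx] add [bxq,ptyv] -> 6 lines: fce zppd yuxrw bxq ptyv jwvip
Hunk 6: at line 1 remove [zppd,yuxrw] add [zhcku,dld] -> 6 lines: fce zhcku dld bxq ptyv jwvip
Hunk 7: at line 1 remove [dld,bxq] add [miptc,rrmt,clp] -> 7 lines: fce zhcku miptc rrmt clp ptyv jwvip
Final line count: 7

Answer: 7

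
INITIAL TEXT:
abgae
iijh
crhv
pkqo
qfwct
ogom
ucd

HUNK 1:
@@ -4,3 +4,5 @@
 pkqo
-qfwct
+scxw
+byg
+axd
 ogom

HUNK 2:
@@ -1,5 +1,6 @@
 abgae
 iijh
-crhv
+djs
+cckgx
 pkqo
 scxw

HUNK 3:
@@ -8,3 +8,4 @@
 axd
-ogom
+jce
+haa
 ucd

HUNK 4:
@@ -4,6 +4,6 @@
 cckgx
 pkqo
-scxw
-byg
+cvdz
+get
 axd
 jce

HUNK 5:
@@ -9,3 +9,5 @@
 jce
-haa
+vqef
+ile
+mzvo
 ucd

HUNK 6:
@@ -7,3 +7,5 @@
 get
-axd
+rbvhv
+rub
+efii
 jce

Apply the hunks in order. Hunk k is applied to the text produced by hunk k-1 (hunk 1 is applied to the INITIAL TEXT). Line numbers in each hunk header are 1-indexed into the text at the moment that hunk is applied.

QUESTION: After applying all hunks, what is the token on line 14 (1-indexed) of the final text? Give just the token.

Hunk 1: at line 4 remove [qfwct] add [scxw,byg,axd] -> 9 lines: abgae iijh crhv pkqo scxw byg axd ogom ucd
Hunk 2: at line 1 remove [crhv] add [djs,cckgx] -> 10 lines: abgae iijh djs cckgx pkqo scxw byg axd ogom ucd
Hunk 3: at line 8 remove [ogom] add [jce,haa] -> 11 lines: abgae iijh djs cckgx pkqo scxw byg axd jce haa ucd
Hunk 4: at line 4 remove [scxw,byg] add [cvdz,get] -> 11 lines: abgae iijh djs cckgx pkqo cvdz get axd jce haa ucd
Hunk 5: at line 9 remove [haa] add [vqef,ile,mzvo] -> 13 lines: abgae iijh djs cckgx pkqo cvdz get axd jce vqef ile mzvo ucd
Hunk 6: at line 7 remove [axd] add [rbvhv,rub,efii] -> 15 lines: abgae iijh djs cckgx pkqo cvdz get rbvhv rub efii jce vqef ile mzvo ucd
Final line 14: mzvo

Answer: mzvo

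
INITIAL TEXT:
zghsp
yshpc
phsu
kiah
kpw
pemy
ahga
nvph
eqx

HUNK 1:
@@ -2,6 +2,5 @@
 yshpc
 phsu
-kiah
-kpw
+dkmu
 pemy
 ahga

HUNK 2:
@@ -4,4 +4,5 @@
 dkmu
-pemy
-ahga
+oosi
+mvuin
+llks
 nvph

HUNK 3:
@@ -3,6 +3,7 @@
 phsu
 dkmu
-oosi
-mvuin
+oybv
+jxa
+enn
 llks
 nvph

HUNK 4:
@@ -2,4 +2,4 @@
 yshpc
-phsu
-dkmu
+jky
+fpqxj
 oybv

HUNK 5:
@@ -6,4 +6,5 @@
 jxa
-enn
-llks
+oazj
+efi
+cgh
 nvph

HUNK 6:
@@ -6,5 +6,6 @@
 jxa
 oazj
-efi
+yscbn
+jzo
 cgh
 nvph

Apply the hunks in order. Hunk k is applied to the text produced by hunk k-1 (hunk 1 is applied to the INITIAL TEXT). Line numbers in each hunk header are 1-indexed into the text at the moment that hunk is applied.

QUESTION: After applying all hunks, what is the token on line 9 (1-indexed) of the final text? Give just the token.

Answer: jzo

Derivation:
Hunk 1: at line 2 remove [kiah,kpw] add [dkmu] -> 8 lines: zghsp yshpc phsu dkmu pemy ahga nvph eqx
Hunk 2: at line 4 remove [pemy,ahga] add [oosi,mvuin,llks] -> 9 lines: zghsp yshpc phsu dkmu oosi mvuin llks nvph eqx
Hunk 3: at line 3 remove [oosi,mvuin] add [oybv,jxa,enn] -> 10 lines: zghsp yshpc phsu dkmu oybv jxa enn llks nvph eqx
Hunk 4: at line 2 remove [phsu,dkmu] add [jky,fpqxj] -> 10 lines: zghsp yshpc jky fpqxj oybv jxa enn llks nvph eqx
Hunk 5: at line 6 remove [enn,llks] add [oazj,efi,cgh] -> 11 lines: zghsp yshpc jky fpqxj oybv jxa oazj efi cgh nvph eqx
Hunk 6: at line 6 remove [efi] add [yscbn,jzo] -> 12 lines: zghsp yshpc jky fpqxj oybv jxa oazj yscbn jzo cgh nvph eqx
Final line 9: jzo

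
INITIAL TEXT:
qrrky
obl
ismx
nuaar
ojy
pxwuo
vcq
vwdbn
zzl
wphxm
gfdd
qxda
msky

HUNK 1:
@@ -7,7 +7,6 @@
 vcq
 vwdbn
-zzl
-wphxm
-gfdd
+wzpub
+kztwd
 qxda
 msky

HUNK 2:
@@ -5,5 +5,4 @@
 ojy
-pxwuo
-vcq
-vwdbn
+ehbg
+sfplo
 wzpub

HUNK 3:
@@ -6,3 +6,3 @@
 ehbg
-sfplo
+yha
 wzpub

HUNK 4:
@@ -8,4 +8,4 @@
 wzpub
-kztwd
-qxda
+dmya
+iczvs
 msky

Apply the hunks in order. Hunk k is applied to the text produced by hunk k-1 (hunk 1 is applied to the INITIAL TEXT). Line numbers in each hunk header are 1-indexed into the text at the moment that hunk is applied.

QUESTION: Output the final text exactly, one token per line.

Answer: qrrky
obl
ismx
nuaar
ojy
ehbg
yha
wzpub
dmya
iczvs
msky

Derivation:
Hunk 1: at line 7 remove [zzl,wphxm,gfdd] add [wzpub,kztwd] -> 12 lines: qrrky obl ismx nuaar ojy pxwuo vcq vwdbn wzpub kztwd qxda msky
Hunk 2: at line 5 remove [pxwuo,vcq,vwdbn] add [ehbg,sfplo] -> 11 lines: qrrky obl ismx nuaar ojy ehbg sfplo wzpub kztwd qxda msky
Hunk 3: at line 6 remove [sfplo] add [yha] -> 11 lines: qrrky obl ismx nuaar ojy ehbg yha wzpub kztwd qxda msky
Hunk 4: at line 8 remove [kztwd,qxda] add [dmya,iczvs] -> 11 lines: qrrky obl ismx nuaar ojy ehbg yha wzpub dmya iczvs msky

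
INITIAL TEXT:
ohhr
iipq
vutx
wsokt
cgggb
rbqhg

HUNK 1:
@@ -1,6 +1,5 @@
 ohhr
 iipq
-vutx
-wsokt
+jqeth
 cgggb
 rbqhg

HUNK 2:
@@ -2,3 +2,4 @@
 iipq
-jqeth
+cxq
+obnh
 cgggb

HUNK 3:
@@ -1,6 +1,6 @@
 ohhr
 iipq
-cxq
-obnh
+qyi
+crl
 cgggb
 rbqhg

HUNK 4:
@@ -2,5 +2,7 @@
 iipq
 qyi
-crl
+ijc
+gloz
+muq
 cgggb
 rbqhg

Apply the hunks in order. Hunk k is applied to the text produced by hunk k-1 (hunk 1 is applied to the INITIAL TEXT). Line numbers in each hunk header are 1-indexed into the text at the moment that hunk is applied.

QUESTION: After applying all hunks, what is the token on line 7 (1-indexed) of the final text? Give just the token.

Answer: cgggb

Derivation:
Hunk 1: at line 1 remove [vutx,wsokt] add [jqeth] -> 5 lines: ohhr iipq jqeth cgggb rbqhg
Hunk 2: at line 2 remove [jqeth] add [cxq,obnh] -> 6 lines: ohhr iipq cxq obnh cgggb rbqhg
Hunk 3: at line 1 remove [cxq,obnh] add [qyi,crl] -> 6 lines: ohhr iipq qyi crl cgggb rbqhg
Hunk 4: at line 2 remove [crl] add [ijc,gloz,muq] -> 8 lines: ohhr iipq qyi ijc gloz muq cgggb rbqhg
Final line 7: cgggb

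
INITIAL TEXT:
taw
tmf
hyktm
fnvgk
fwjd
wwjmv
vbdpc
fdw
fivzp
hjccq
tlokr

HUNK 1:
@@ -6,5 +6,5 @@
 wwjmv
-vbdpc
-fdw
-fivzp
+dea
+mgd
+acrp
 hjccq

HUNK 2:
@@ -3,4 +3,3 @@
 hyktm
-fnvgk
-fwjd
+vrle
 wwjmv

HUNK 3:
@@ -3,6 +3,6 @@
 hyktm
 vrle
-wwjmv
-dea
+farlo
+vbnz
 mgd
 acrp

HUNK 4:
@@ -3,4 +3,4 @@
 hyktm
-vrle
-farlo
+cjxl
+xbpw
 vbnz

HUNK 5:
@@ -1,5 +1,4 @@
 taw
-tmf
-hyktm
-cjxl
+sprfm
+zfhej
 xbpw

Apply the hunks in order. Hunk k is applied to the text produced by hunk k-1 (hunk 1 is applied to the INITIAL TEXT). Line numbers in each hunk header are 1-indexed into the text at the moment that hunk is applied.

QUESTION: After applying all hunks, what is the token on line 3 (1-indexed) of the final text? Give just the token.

Answer: zfhej

Derivation:
Hunk 1: at line 6 remove [vbdpc,fdw,fivzp] add [dea,mgd,acrp] -> 11 lines: taw tmf hyktm fnvgk fwjd wwjmv dea mgd acrp hjccq tlokr
Hunk 2: at line 3 remove [fnvgk,fwjd] add [vrle] -> 10 lines: taw tmf hyktm vrle wwjmv dea mgd acrp hjccq tlokr
Hunk 3: at line 3 remove [wwjmv,dea] add [farlo,vbnz] -> 10 lines: taw tmf hyktm vrle farlo vbnz mgd acrp hjccq tlokr
Hunk 4: at line 3 remove [vrle,farlo] add [cjxl,xbpw] -> 10 lines: taw tmf hyktm cjxl xbpw vbnz mgd acrp hjccq tlokr
Hunk 5: at line 1 remove [tmf,hyktm,cjxl] add [sprfm,zfhej] -> 9 lines: taw sprfm zfhej xbpw vbnz mgd acrp hjccq tlokr
Final line 3: zfhej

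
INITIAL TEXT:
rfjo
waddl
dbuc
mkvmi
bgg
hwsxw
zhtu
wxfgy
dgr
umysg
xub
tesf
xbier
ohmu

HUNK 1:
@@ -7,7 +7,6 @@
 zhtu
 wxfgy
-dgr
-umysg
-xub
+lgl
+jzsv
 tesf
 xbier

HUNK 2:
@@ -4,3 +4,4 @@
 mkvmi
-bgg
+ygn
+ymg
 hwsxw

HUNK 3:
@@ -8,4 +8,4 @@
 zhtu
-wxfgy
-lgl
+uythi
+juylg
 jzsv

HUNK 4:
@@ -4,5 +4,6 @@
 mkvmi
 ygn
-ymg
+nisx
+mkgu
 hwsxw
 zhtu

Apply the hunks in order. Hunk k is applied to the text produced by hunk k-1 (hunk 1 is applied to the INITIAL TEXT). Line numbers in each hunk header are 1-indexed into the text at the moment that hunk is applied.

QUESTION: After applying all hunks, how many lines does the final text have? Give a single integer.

Answer: 15

Derivation:
Hunk 1: at line 7 remove [dgr,umysg,xub] add [lgl,jzsv] -> 13 lines: rfjo waddl dbuc mkvmi bgg hwsxw zhtu wxfgy lgl jzsv tesf xbier ohmu
Hunk 2: at line 4 remove [bgg] add [ygn,ymg] -> 14 lines: rfjo waddl dbuc mkvmi ygn ymg hwsxw zhtu wxfgy lgl jzsv tesf xbier ohmu
Hunk 3: at line 8 remove [wxfgy,lgl] add [uythi,juylg] -> 14 lines: rfjo waddl dbuc mkvmi ygn ymg hwsxw zhtu uythi juylg jzsv tesf xbier ohmu
Hunk 4: at line 4 remove [ymg] add [nisx,mkgu] -> 15 lines: rfjo waddl dbuc mkvmi ygn nisx mkgu hwsxw zhtu uythi juylg jzsv tesf xbier ohmu
Final line count: 15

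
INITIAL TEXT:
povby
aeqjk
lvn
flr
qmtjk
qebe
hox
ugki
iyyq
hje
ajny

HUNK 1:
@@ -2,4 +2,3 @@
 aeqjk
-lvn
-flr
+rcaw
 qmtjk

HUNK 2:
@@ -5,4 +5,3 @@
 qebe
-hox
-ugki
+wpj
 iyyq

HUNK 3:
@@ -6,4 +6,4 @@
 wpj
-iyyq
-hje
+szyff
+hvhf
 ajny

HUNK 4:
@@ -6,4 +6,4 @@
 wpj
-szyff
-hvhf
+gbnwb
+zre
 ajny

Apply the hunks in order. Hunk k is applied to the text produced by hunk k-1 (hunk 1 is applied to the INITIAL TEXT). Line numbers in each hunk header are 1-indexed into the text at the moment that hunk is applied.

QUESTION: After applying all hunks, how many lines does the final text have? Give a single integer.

Hunk 1: at line 2 remove [lvn,flr] add [rcaw] -> 10 lines: povby aeqjk rcaw qmtjk qebe hox ugki iyyq hje ajny
Hunk 2: at line 5 remove [hox,ugki] add [wpj] -> 9 lines: povby aeqjk rcaw qmtjk qebe wpj iyyq hje ajny
Hunk 3: at line 6 remove [iyyq,hje] add [szyff,hvhf] -> 9 lines: povby aeqjk rcaw qmtjk qebe wpj szyff hvhf ajny
Hunk 4: at line 6 remove [szyff,hvhf] add [gbnwb,zre] -> 9 lines: povby aeqjk rcaw qmtjk qebe wpj gbnwb zre ajny
Final line count: 9

Answer: 9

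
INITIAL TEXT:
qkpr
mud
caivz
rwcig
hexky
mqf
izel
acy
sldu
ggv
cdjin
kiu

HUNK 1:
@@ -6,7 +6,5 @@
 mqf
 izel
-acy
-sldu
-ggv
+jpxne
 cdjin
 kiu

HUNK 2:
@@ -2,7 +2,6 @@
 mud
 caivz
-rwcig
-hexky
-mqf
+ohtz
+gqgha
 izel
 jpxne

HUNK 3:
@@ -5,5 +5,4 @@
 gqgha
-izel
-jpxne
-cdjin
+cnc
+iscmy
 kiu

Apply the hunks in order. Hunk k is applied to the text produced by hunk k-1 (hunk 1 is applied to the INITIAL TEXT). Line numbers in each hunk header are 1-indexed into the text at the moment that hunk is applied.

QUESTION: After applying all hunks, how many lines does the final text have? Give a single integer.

Hunk 1: at line 6 remove [acy,sldu,ggv] add [jpxne] -> 10 lines: qkpr mud caivz rwcig hexky mqf izel jpxne cdjin kiu
Hunk 2: at line 2 remove [rwcig,hexky,mqf] add [ohtz,gqgha] -> 9 lines: qkpr mud caivz ohtz gqgha izel jpxne cdjin kiu
Hunk 3: at line 5 remove [izel,jpxne,cdjin] add [cnc,iscmy] -> 8 lines: qkpr mud caivz ohtz gqgha cnc iscmy kiu
Final line count: 8

Answer: 8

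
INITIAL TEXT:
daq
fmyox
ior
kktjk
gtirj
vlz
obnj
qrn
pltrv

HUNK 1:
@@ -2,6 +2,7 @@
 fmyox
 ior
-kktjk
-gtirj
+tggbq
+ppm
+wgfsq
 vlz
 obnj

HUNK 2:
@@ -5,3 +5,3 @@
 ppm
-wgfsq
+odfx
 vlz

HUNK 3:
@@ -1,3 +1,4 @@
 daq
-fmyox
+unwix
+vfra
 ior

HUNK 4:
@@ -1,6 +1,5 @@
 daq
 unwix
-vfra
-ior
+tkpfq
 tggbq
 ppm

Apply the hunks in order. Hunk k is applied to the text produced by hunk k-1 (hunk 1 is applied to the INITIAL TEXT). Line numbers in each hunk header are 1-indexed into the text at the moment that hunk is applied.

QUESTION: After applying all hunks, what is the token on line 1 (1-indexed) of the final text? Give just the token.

Hunk 1: at line 2 remove [kktjk,gtirj] add [tggbq,ppm,wgfsq] -> 10 lines: daq fmyox ior tggbq ppm wgfsq vlz obnj qrn pltrv
Hunk 2: at line 5 remove [wgfsq] add [odfx] -> 10 lines: daq fmyox ior tggbq ppm odfx vlz obnj qrn pltrv
Hunk 3: at line 1 remove [fmyox] add [unwix,vfra] -> 11 lines: daq unwix vfra ior tggbq ppm odfx vlz obnj qrn pltrv
Hunk 4: at line 1 remove [vfra,ior] add [tkpfq] -> 10 lines: daq unwix tkpfq tggbq ppm odfx vlz obnj qrn pltrv
Final line 1: daq

Answer: daq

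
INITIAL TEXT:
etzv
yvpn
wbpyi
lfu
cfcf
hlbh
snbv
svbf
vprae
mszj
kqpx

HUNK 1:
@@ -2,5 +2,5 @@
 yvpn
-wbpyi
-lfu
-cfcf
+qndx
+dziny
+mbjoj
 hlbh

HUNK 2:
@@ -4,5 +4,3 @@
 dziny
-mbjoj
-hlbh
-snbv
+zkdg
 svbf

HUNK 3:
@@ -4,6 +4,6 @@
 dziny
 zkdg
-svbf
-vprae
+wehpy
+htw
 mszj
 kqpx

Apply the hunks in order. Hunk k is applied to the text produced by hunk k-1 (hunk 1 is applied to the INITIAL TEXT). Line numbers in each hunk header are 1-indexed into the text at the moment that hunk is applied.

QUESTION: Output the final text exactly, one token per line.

Answer: etzv
yvpn
qndx
dziny
zkdg
wehpy
htw
mszj
kqpx

Derivation:
Hunk 1: at line 2 remove [wbpyi,lfu,cfcf] add [qndx,dziny,mbjoj] -> 11 lines: etzv yvpn qndx dziny mbjoj hlbh snbv svbf vprae mszj kqpx
Hunk 2: at line 4 remove [mbjoj,hlbh,snbv] add [zkdg] -> 9 lines: etzv yvpn qndx dziny zkdg svbf vprae mszj kqpx
Hunk 3: at line 4 remove [svbf,vprae] add [wehpy,htw] -> 9 lines: etzv yvpn qndx dziny zkdg wehpy htw mszj kqpx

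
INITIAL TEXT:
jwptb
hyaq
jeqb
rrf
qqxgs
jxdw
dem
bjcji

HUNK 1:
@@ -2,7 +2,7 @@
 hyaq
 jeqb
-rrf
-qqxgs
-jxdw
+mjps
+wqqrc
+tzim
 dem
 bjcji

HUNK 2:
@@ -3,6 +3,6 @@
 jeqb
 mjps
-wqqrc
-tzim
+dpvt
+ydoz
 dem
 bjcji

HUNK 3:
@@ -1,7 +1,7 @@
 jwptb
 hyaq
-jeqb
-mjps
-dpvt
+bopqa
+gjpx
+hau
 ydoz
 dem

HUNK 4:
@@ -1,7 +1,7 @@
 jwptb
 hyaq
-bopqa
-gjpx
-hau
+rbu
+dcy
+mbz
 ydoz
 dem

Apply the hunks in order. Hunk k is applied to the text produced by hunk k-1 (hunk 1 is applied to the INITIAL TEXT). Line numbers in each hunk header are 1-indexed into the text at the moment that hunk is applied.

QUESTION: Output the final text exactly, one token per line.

Hunk 1: at line 2 remove [rrf,qqxgs,jxdw] add [mjps,wqqrc,tzim] -> 8 lines: jwptb hyaq jeqb mjps wqqrc tzim dem bjcji
Hunk 2: at line 3 remove [wqqrc,tzim] add [dpvt,ydoz] -> 8 lines: jwptb hyaq jeqb mjps dpvt ydoz dem bjcji
Hunk 3: at line 1 remove [jeqb,mjps,dpvt] add [bopqa,gjpx,hau] -> 8 lines: jwptb hyaq bopqa gjpx hau ydoz dem bjcji
Hunk 4: at line 1 remove [bopqa,gjpx,hau] add [rbu,dcy,mbz] -> 8 lines: jwptb hyaq rbu dcy mbz ydoz dem bjcji

Answer: jwptb
hyaq
rbu
dcy
mbz
ydoz
dem
bjcji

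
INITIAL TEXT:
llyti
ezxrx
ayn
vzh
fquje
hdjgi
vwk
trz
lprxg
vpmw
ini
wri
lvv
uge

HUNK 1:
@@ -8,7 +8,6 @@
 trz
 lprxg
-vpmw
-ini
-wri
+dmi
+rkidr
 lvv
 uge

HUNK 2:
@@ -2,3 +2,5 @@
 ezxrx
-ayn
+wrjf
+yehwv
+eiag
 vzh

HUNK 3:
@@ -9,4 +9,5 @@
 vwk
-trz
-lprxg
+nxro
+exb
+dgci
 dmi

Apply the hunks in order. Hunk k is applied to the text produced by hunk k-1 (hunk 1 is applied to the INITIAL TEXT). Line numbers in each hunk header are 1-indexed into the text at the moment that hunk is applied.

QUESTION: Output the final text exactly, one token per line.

Answer: llyti
ezxrx
wrjf
yehwv
eiag
vzh
fquje
hdjgi
vwk
nxro
exb
dgci
dmi
rkidr
lvv
uge

Derivation:
Hunk 1: at line 8 remove [vpmw,ini,wri] add [dmi,rkidr] -> 13 lines: llyti ezxrx ayn vzh fquje hdjgi vwk trz lprxg dmi rkidr lvv uge
Hunk 2: at line 2 remove [ayn] add [wrjf,yehwv,eiag] -> 15 lines: llyti ezxrx wrjf yehwv eiag vzh fquje hdjgi vwk trz lprxg dmi rkidr lvv uge
Hunk 3: at line 9 remove [trz,lprxg] add [nxro,exb,dgci] -> 16 lines: llyti ezxrx wrjf yehwv eiag vzh fquje hdjgi vwk nxro exb dgci dmi rkidr lvv uge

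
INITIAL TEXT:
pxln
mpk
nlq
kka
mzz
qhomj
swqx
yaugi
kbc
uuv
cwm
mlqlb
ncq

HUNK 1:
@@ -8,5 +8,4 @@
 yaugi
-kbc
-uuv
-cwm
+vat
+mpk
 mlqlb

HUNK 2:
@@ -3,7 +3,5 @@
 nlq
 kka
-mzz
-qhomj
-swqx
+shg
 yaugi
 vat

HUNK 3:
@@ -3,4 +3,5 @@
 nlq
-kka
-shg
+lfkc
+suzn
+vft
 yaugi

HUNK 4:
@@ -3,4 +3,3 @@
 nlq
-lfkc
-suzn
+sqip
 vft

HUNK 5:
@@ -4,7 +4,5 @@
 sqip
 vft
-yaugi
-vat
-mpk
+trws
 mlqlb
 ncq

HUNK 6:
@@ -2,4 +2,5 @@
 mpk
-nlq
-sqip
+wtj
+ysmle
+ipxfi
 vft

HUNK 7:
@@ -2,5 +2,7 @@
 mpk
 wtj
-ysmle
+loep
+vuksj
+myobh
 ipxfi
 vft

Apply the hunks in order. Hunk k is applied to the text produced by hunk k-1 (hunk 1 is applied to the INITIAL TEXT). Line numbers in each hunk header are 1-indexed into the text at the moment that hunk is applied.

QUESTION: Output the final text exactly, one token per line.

Answer: pxln
mpk
wtj
loep
vuksj
myobh
ipxfi
vft
trws
mlqlb
ncq

Derivation:
Hunk 1: at line 8 remove [kbc,uuv,cwm] add [vat,mpk] -> 12 lines: pxln mpk nlq kka mzz qhomj swqx yaugi vat mpk mlqlb ncq
Hunk 2: at line 3 remove [mzz,qhomj,swqx] add [shg] -> 10 lines: pxln mpk nlq kka shg yaugi vat mpk mlqlb ncq
Hunk 3: at line 3 remove [kka,shg] add [lfkc,suzn,vft] -> 11 lines: pxln mpk nlq lfkc suzn vft yaugi vat mpk mlqlb ncq
Hunk 4: at line 3 remove [lfkc,suzn] add [sqip] -> 10 lines: pxln mpk nlq sqip vft yaugi vat mpk mlqlb ncq
Hunk 5: at line 4 remove [yaugi,vat,mpk] add [trws] -> 8 lines: pxln mpk nlq sqip vft trws mlqlb ncq
Hunk 6: at line 2 remove [nlq,sqip] add [wtj,ysmle,ipxfi] -> 9 lines: pxln mpk wtj ysmle ipxfi vft trws mlqlb ncq
Hunk 7: at line 2 remove [ysmle] add [loep,vuksj,myobh] -> 11 lines: pxln mpk wtj loep vuksj myobh ipxfi vft trws mlqlb ncq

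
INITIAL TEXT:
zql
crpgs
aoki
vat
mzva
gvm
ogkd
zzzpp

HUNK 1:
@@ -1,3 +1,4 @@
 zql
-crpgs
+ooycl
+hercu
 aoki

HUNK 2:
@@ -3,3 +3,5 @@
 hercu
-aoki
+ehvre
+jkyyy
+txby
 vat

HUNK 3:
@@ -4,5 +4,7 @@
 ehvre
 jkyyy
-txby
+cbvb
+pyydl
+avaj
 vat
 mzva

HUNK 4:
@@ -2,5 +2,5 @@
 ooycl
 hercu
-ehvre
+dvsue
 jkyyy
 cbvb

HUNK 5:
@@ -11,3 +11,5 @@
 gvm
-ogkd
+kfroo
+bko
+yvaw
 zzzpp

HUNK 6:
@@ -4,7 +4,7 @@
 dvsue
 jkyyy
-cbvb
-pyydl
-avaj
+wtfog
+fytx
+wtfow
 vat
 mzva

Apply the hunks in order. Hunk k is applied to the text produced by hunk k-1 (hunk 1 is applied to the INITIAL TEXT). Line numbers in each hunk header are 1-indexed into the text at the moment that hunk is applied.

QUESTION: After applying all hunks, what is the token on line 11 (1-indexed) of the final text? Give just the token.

Answer: gvm

Derivation:
Hunk 1: at line 1 remove [crpgs] add [ooycl,hercu] -> 9 lines: zql ooycl hercu aoki vat mzva gvm ogkd zzzpp
Hunk 2: at line 3 remove [aoki] add [ehvre,jkyyy,txby] -> 11 lines: zql ooycl hercu ehvre jkyyy txby vat mzva gvm ogkd zzzpp
Hunk 3: at line 4 remove [txby] add [cbvb,pyydl,avaj] -> 13 lines: zql ooycl hercu ehvre jkyyy cbvb pyydl avaj vat mzva gvm ogkd zzzpp
Hunk 4: at line 2 remove [ehvre] add [dvsue] -> 13 lines: zql ooycl hercu dvsue jkyyy cbvb pyydl avaj vat mzva gvm ogkd zzzpp
Hunk 5: at line 11 remove [ogkd] add [kfroo,bko,yvaw] -> 15 lines: zql ooycl hercu dvsue jkyyy cbvb pyydl avaj vat mzva gvm kfroo bko yvaw zzzpp
Hunk 6: at line 4 remove [cbvb,pyydl,avaj] add [wtfog,fytx,wtfow] -> 15 lines: zql ooycl hercu dvsue jkyyy wtfog fytx wtfow vat mzva gvm kfroo bko yvaw zzzpp
Final line 11: gvm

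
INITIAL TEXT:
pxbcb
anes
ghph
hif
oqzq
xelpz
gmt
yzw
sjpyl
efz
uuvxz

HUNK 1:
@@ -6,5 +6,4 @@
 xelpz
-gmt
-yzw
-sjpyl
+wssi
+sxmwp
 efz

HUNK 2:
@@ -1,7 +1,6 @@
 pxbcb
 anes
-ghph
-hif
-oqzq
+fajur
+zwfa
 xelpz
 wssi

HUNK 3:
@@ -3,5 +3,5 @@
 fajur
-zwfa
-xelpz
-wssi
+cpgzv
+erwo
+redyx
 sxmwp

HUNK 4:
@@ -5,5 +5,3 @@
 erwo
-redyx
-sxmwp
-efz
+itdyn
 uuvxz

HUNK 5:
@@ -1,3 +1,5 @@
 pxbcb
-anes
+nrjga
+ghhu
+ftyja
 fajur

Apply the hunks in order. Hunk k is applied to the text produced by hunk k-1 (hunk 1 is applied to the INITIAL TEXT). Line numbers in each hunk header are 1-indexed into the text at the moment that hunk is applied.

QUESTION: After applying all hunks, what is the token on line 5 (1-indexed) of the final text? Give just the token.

Answer: fajur

Derivation:
Hunk 1: at line 6 remove [gmt,yzw,sjpyl] add [wssi,sxmwp] -> 10 lines: pxbcb anes ghph hif oqzq xelpz wssi sxmwp efz uuvxz
Hunk 2: at line 1 remove [ghph,hif,oqzq] add [fajur,zwfa] -> 9 lines: pxbcb anes fajur zwfa xelpz wssi sxmwp efz uuvxz
Hunk 3: at line 3 remove [zwfa,xelpz,wssi] add [cpgzv,erwo,redyx] -> 9 lines: pxbcb anes fajur cpgzv erwo redyx sxmwp efz uuvxz
Hunk 4: at line 5 remove [redyx,sxmwp,efz] add [itdyn] -> 7 lines: pxbcb anes fajur cpgzv erwo itdyn uuvxz
Hunk 5: at line 1 remove [anes] add [nrjga,ghhu,ftyja] -> 9 lines: pxbcb nrjga ghhu ftyja fajur cpgzv erwo itdyn uuvxz
Final line 5: fajur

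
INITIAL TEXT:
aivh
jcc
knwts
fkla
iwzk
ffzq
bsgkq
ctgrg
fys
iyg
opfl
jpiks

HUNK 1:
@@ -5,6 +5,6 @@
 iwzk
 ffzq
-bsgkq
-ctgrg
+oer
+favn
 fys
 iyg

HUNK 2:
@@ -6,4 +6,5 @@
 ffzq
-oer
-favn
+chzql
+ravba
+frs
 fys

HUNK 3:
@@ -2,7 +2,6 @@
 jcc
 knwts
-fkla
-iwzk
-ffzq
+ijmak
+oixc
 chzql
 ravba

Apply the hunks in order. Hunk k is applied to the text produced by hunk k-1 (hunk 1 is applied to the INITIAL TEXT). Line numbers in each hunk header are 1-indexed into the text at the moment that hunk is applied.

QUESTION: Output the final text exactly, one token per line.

Answer: aivh
jcc
knwts
ijmak
oixc
chzql
ravba
frs
fys
iyg
opfl
jpiks

Derivation:
Hunk 1: at line 5 remove [bsgkq,ctgrg] add [oer,favn] -> 12 lines: aivh jcc knwts fkla iwzk ffzq oer favn fys iyg opfl jpiks
Hunk 2: at line 6 remove [oer,favn] add [chzql,ravba,frs] -> 13 lines: aivh jcc knwts fkla iwzk ffzq chzql ravba frs fys iyg opfl jpiks
Hunk 3: at line 2 remove [fkla,iwzk,ffzq] add [ijmak,oixc] -> 12 lines: aivh jcc knwts ijmak oixc chzql ravba frs fys iyg opfl jpiks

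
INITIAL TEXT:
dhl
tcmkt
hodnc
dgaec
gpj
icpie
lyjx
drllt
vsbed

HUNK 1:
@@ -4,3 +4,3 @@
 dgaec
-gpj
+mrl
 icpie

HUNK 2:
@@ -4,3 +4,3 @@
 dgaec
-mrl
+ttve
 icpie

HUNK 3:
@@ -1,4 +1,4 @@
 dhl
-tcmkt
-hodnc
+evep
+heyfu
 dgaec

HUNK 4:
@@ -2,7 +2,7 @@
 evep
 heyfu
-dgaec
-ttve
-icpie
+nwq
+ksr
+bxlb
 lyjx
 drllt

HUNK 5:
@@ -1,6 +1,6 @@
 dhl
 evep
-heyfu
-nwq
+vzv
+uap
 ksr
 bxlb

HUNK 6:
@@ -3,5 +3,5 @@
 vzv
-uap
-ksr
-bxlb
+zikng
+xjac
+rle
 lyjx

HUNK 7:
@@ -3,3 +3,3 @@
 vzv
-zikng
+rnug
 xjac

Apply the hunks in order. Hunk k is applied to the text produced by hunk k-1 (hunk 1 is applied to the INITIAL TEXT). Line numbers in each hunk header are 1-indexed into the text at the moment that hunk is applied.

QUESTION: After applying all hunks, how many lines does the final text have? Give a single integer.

Hunk 1: at line 4 remove [gpj] add [mrl] -> 9 lines: dhl tcmkt hodnc dgaec mrl icpie lyjx drllt vsbed
Hunk 2: at line 4 remove [mrl] add [ttve] -> 9 lines: dhl tcmkt hodnc dgaec ttve icpie lyjx drllt vsbed
Hunk 3: at line 1 remove [tcmkt,hodnc] add [evep,heyfu] -> 9 lines: dhl evep heyfu dgaec ttve icpie lyjx drllt vsbed
Hunk 4: at line 2 remove [dgaec,ttve,icpie] add [nwq,ksr,bxlb] -> 9 lines: dhl evep heyfu nwq ksr bxlb lyjx drllt vsbed
Hunk 5: at line 1 remove [heyfu,nwq] add [vzv,uap] -> 9 lines: dhl evep vzv uap ksr bxlb lyjx drllt vsbed
Hunk 6: at line 3 remove [uap,ksr,bxlb] add [zikng,xjac,rle] -> 9 lines: dhl evep vzv zikng xjac rle lyjx drllt vsbed
Hunk 7: at line 3 remove [zikng] add [rnug] -> 9 lines: dhl evep vzv rnug xjac rle lyjx drllt vsbed
Final line count: 9

Answer: 9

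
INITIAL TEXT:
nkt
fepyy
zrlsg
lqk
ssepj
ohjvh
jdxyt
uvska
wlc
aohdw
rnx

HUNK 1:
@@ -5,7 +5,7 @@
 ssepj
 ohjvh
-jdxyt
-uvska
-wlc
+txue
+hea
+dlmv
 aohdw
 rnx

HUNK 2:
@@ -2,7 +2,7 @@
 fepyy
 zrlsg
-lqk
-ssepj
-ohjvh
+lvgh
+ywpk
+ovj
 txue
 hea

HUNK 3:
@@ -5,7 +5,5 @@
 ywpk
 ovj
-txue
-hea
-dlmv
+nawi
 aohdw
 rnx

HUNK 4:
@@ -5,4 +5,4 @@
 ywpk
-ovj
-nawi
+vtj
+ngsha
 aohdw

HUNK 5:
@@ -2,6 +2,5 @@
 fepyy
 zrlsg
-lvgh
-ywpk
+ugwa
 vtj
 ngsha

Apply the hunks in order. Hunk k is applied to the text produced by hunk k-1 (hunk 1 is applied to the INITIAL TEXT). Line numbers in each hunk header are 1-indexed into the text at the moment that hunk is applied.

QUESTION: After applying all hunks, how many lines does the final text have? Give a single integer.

Hunk 1: at line 5 remove [jdxyt,uvska,wlc] add [txue,hea,dlmv] -> 11 lines: nkt fepyy zrlsg lqk ssepj ohjvh txue hea dlmv aohdw rnx
Hunk 2: at line 2 remove [lqk,ssepj,ohjvh] add [lvgh,ywpk,ovj] -> 11 lines: nkt fepyy zrlsg lvgh ywpk ovj txue hea dlmv aohdw rnx
Hunk 3: at line 5 remove [txue,hea,dlmv] add [nawi] -> 9 lines: nkt fepyy zrlsg lvgh ywpk ovj nawi aohdw rnx
Hunk 4: at line 5 remove [ovj,nawi] add [vtj,ngsha] -> 9 lines: nkt fepyy zrlsg lvgh ywpk vtj ngsha aohdw rnx
Hunk 5: at line 2 remove [lvgh,ywpk] add [ugwa] -> 8 lines: nkt fepyy zrlsg ugwa vtj ngsha aohdw rnx
Final line count: 8

Answer: 8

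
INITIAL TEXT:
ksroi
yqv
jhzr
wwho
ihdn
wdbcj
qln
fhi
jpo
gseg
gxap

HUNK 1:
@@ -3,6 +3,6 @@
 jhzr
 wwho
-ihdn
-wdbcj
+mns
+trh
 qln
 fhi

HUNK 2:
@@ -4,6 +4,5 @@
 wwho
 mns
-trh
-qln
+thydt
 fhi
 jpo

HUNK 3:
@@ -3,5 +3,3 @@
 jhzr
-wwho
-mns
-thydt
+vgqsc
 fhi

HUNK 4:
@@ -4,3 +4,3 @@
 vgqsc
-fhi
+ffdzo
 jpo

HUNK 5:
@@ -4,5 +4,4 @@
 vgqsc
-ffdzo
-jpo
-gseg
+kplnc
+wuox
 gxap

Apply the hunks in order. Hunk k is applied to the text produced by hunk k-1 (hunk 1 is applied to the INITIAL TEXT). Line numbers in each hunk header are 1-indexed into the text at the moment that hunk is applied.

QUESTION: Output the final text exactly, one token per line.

Hunk 1: at line 3 remove [ihdn,wdbcj] add [mns,trh] -> 11 lines: ksroi yqv jhzr wwho mns trh qln fhi jpo gseg gxap
Hunk 2: at line 4 remove [trh,qln] add [thydt] -> 10 lines: ksroi yqv jhzr wwho mns thydt fhi jpo gseg gxap
Hunk 3: at line 3 remove [wwho,mns,thydt] add [vgqsc] -> 8 lines: ksroi yqv jhzr vgqsc fhi jpo gseg gxap
Hunk 4: at line 4 remove [fhi] add [ffdzo] -> 8 lines: ksroi yqv jhzr vgqsc ffdzo jpo gseg gxap
Hunk 5: at line 4 remove [ffdzo,jpo,gseg] add [kplnc,wuox] -> 7 lines: ksroi yqv jhzr vgqsc kplnc wuox gxap

Answer: ksroi
yqv
jhzr
vgqsc
kplnc
wuox
gxap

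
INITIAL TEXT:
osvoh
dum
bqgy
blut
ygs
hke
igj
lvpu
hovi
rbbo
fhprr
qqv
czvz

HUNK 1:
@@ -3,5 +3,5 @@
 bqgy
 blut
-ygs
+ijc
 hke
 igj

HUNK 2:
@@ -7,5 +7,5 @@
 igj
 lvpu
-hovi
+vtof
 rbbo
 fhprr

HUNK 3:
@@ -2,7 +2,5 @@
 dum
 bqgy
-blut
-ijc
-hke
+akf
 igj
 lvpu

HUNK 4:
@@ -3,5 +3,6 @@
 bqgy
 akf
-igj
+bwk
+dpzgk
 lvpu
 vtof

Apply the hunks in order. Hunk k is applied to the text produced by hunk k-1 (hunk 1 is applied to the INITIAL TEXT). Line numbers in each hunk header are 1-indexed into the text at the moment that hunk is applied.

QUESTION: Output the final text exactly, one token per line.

Answer: osvoh
dum
bqgy
akf
bwk
dpzgk
lvpu
vtof
rbbo
fhprr
qqv
czvz

Derivation:
Hunk 1: at line 3 remove [ygs] add [ijc] -> 13 lines: osvoh dum bqgy blut ijc hke igj lvpu hovi rbbo fhprr qqv czvz
Hunk 2: at line 7 remove [hovi] add [vtof] -> 13 lines: osvoh dum bqgy blut ijc hke igj lvpu vtof rbbo fhprr qqv czvz
Hunk 3: at line 2 remove [blut,ijc,hke] add [akf] -> 11 lines: osvoh dum bqgy akf igj lvpu vtof rbbo fhprr qqv czvz
Hunk 4: at line 3 remove [igj] add [bwk,dpzgk] -> 12 lines: osvoh dum bqgy akf bwk dpzgk lvpu vtof rbbo fhprr qqv czvz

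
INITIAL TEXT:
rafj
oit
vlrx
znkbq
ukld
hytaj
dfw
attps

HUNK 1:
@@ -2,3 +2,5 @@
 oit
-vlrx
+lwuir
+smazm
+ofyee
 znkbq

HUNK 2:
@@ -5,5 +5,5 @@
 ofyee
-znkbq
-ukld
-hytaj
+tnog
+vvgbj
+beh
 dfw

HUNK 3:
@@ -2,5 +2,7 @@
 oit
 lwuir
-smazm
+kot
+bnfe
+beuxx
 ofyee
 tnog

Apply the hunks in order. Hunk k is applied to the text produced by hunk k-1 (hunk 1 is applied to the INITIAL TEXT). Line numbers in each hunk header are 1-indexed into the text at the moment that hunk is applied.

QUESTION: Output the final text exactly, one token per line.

Hunk 1: at line 2 remove [vlrx] add [lwuir,smazm,ofyee] -> 10 lines: rafj oit lwuir smazm ofyee znkbq ukld hytaj dfw attps
Hunk 2: at line 5 remove [znkbq,ukld,hytaj] add [tnog,vvgbj,beh] -> 10 lines: rafj oit lwuir smazm ofyee tnog vvgbj beh dfw attps
Hunk 3: at line 2 remove [smazm] add [kot,bnfe,beuxx] -> 12 lines: rafj oit lwuir kot bnfe beuxx ofyee tnog vvgbj beh dfw attps

Answer: rafj
oit
lwuir
kot
bnfe
beuxx
ofyee
tnog
vvgbj
beh
dfw
attps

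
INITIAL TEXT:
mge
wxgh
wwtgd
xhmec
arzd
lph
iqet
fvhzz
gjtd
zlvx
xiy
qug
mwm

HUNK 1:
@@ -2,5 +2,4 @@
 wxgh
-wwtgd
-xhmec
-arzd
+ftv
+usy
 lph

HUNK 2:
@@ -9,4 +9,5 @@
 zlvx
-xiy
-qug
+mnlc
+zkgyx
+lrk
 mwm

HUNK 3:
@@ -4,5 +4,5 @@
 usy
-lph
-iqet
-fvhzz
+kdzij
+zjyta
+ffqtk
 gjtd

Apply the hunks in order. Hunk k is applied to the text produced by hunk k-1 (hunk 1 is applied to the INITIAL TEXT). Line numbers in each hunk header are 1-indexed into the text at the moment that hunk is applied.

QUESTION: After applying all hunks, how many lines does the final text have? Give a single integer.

Hunk 1: at line 2 remove [wwtgd,xhmec,arzd] add [ftv,usy] -> 12 lines: mge wxgh ftv usy lph iqet fvhzz gjtd zlvx xiy qug mwm
Hunk 2: at line 9 remove [xiy,qug] add [mnlc,zkgyx,lrk] -> 13 lines: mge wxgh ftv usy lph iqet fvhzz gjtd zlvx mnlc zkgyx lrk mwm
Hunk 3: at line 4 remove [lph,iqet,fvhzz] add [kdzij,zjyta,ffqtk] -> 13 lines: mge wxgh ftv usy kdzij zjyta ffqtk gjtd zlvx mnlc zkgyx lrk mwm
Final line count: 13

Answer: 13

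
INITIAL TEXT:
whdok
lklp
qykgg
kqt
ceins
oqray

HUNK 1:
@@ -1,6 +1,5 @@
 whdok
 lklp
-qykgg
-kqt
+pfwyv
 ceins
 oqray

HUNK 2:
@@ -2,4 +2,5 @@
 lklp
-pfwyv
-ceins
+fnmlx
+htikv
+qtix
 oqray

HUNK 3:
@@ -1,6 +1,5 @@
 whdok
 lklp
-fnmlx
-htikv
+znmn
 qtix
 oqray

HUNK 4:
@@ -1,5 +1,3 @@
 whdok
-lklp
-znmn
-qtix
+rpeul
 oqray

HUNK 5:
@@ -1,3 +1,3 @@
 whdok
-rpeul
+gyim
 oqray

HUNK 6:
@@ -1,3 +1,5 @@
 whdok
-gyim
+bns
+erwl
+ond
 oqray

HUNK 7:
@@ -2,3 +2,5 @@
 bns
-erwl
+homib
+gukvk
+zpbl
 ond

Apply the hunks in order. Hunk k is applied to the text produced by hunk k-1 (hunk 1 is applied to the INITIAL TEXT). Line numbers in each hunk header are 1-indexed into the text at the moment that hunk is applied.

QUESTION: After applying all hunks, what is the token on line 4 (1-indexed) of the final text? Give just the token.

Answer: gukvk

Derivation:
Hunk 1: at line 1 remove [qykgg,kqt] add [pfwyv] -> 5 lines: whdok lklp pfwyv ceins oqray
Hunk 2: at line 2 remove [pfwyv,ceins] add [fnmlx,htikv,qtix] -> 6 lines: whdok lklp fnmlx htikv qtix oqray
Hunk 3: at line 1 remove [fnmlx,htikv] add [znmn] -> 5 lines: whdok lklp znmn qtix oqray
Hunk 4: at line 1 remove [lklp,znmn,qtix] add [rpeul] -> 3 lines: whdok rpeul oqray
Hunk 5: at line 1 remove [rpeul] add [gyim] -> 3 lines: whdok gyim oqray
Hunk 6: at line 1 remove [gyim] add [bns,erwl,ond] -> 5 lines: whdok bns erwl ond oqray
Hunk 7: at line 2 remove [erwl] add [homib,gukvk,zpbl] -> 7 lines: whdok bns homib gukvk zpbl ond oqray
Final line 4: gukvk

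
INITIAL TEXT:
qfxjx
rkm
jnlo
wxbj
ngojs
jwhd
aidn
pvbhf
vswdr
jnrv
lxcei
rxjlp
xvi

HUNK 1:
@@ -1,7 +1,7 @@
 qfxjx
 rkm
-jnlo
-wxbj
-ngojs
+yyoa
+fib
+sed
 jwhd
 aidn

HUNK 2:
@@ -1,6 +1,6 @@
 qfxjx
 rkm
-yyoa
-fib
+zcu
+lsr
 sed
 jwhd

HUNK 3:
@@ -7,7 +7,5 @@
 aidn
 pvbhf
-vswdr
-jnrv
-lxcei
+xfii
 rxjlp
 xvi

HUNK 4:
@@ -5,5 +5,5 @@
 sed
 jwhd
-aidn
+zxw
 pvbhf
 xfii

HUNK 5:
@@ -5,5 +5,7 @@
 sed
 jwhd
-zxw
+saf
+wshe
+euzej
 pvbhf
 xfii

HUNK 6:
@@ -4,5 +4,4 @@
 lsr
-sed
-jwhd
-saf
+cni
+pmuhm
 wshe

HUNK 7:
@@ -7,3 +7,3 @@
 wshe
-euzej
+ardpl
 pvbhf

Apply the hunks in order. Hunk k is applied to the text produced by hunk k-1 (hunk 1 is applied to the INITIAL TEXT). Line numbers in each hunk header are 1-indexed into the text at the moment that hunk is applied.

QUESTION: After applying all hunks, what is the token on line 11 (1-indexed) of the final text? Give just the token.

Answer: rxjlp

Derivation:
Hunk 1: at line 1 remove [jnlo,wxbj,ngojs] add [yyoa,fib,sed] -> 13 lines: qfxjx rkm yyoa fib sed jwhd aidn pvbhf vswdr jnrv lxcei rxjlp xvi
Hunk 2: at line 1 remove [yyoa,fib] add [zcu,lsr] -> 13 lines: qfxjx rkm zcu lsr sed jwhd aidn pvbhf vswdr jnrv lxcei rxjlp xvi
Hunk 3: at line 7 remove [vswdr,jnrv,lxcei] add [xfii] -> 11 lines: qfxjx rkm zcu lsr sed jwhd aidn pvbhf xfii rxjlp xvi
Hunk 4: at line 5 remove [aidn] add [zxw] -> 11 lines: qfxjx rkm zcu lsr sed jwhd zxw pvbhf xfii rxjlp xvi
Hunk 5: at line 5 remove [zxw] add [saf,wshe,euzej] -> 13 lines: qfxjx rkm zcu lsr sed jwhd saf wshe euzej pvbhf xfii rxjlp xvi
Hunk 6: at line 4 remove [sed,jwhd,saf] add [cni,pmuhm] -> 12 lines: qfxjx rkm zcu lsr cni pmuhm wshe euzej pvbhf xfii rxjlp xvi
Hunk 7: at line 7 remove [euzej] add [ardpl] -> 12 lines: qfxjx rkm zcu lsr cni pmuhm wshe ardpl pvbhf xfii rxjlp xvi
Final line 11: rxjlp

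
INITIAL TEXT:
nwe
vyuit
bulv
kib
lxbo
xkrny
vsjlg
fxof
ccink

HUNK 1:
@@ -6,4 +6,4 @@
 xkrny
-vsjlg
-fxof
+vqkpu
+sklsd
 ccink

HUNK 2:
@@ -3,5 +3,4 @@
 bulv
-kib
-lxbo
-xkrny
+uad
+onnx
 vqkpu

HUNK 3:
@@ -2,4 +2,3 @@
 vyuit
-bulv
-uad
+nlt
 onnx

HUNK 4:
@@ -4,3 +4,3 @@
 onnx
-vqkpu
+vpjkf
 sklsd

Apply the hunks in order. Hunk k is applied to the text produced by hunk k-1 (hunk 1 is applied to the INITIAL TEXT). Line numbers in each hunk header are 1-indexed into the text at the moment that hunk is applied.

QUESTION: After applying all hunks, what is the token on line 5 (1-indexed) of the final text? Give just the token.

Answer: vpjkf

Derivation:
Hunk 1: at line 6 remove [vsjlg,fxof] add [vqkpu,sklsd] -> 9 lines: nwe vyuit bulv kib lxbo xkrny vqkpu sklsd ccink
Hunk 2: at line 3 remove [kib,lxbo,xkrny] add [uad,onnx] -> 8 lines: nwe vyuit bulv uad onnx vqkpu sklsd ccink
Hunk 3: at line 2 remove [bulv,uad] add [nlt] -> 7 lines: nwe vyuit nlt onnx vqkpu sklsd ccink
Hunk 4: at line 4 remove [vqkpu] add [vpjkf] -> 7 lines: nwe vyuit nlt onnx vpjkf sklsd ccink
Final line 5: vpjkf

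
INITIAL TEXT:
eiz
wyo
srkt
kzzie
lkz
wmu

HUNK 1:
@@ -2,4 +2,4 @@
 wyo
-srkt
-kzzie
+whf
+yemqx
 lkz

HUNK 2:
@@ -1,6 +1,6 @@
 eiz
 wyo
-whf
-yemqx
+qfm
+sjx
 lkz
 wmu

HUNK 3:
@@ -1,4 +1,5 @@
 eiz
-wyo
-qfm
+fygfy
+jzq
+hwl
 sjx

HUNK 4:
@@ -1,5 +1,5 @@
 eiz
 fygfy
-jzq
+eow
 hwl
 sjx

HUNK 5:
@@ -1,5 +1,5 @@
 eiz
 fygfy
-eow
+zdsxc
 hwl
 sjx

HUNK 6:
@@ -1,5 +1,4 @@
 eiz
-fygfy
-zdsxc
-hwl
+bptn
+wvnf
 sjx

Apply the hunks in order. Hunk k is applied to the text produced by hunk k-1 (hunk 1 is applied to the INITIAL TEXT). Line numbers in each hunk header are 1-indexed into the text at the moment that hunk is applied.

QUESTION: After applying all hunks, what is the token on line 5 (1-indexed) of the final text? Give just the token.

Hunk 1: at line 2 remove [srkt,kzzie] add [whf,yemqx] -> 6 lines: eiz wyo whf yemqx lkz wmu
Hunk 2: at line 1 remove [whf,yemqx] add [qfm,sjx] -> 6 lines: eiz wyo qfm sjx lkz wmu
Hunk 3: at line 1 remove [wyo,qfm] add [fygfy,jzq,hwl] -> 7 lines: eiz fygfy jzq hwl sjx lkz wmu
Hunk 4: at line 1 remove [jzq] add [eow] -> 7 lines: eiz fygfy eow hwl sjx lkz wmu
Hunk 5: at line 1 remove [eow] add [zdsxc] -> 7 lines: eiz fygfy zdsxc hwl sjx lkz wmu
Hunk 6: at line 1 remove [fygfy,zdsxc,hwl] add [bptn,wvnf] -> 6 lines: eiz bptn wvnf sjx lkz wmu
Final line 5: lkz

Answer: lkz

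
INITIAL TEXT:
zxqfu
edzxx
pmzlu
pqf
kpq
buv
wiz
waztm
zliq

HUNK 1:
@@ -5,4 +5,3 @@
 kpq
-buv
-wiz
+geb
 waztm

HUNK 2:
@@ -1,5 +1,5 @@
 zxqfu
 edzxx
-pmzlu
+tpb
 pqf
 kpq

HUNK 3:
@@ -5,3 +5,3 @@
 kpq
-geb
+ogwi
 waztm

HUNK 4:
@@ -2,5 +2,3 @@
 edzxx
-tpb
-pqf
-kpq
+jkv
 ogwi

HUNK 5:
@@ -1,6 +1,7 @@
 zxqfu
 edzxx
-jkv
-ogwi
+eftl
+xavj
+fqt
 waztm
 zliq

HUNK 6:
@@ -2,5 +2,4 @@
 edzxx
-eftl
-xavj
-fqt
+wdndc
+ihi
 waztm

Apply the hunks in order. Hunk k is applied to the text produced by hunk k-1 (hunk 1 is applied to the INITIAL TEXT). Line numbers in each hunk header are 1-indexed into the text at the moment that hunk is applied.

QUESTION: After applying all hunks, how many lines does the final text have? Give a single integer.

Answer: 6

Derivation:
Hunk 1: at line 5 remove [buv,wiz] add [geb] -> 8 lines: zxqfu edzxx pmzlu pqf kpq geb waztm zliq
Hunk 2: at line 1 remove [pmzlu] add [tpb] -> 8 lines: zxqfu edzxx tpb pqf kpq geb waztm zliq
Hunk 3: at line 5 remove [geb] add [ogwi] -> 8 lines: zxqfu edzxx tpb pqf kpq ogwi waztm zliq
Hunk 4: at line 2 remove [tpb,pqf,kpq] add [jkv] -> 6 lines: zxqfu edzxx jkv ogwi waztm zliq
Hunk 5: at line 1 remove [jkv,ogwi] add [eftl,xavj,fqt] -> 7 lines: zxqfu edzxx eftl xavj fqt waztm zliq
Hunk 6: at line 2 remove [eftl,xavj,fqt] add [wdndc,ihi] -> 6 lines: zxqfu edzxx wdndc ihi waztm zliq
Final line count: 6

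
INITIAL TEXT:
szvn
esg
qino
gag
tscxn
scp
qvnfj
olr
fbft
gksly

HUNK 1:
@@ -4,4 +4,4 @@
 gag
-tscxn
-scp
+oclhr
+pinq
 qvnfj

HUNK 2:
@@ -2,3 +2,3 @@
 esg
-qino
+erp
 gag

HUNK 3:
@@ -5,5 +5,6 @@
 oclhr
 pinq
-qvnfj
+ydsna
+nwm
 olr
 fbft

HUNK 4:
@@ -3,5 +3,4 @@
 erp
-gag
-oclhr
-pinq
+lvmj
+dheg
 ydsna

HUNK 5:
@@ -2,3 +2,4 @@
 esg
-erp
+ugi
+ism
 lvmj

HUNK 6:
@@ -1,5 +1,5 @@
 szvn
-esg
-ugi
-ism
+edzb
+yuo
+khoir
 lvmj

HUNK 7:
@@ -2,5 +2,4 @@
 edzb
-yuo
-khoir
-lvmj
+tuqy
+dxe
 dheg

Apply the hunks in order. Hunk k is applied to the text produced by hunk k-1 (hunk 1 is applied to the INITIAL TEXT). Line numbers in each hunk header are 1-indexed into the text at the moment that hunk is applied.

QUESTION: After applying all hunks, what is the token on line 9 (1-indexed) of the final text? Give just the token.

Hunk 1: at line 4 remove [tscxn,scp] add [oclhr,pinq] -> 10 lines: szvn esg qino gag oclhr pinq qvnfj olr fbft gksly
Hunk 2: at line 2 remove [qino] add [erp] -> 10 lines: szvn esg erp gag oclhr pinq qvnfj olr fbft gksly
Hunk 3: at line 5 remove [qvnfj] add [ydsna,nwm] -> 11 lines: szvn esg erp gag oclhr pinq ydsna nwm olr fbft gksly
Hunk 4: at line 3 remove [gag,oclhr,pinq] add [lvmj,dheg] -> 10 lines: szvn esg erp lvmj dheg ydsna nwm olr fbft gksly
Hunk 5: at line 2 remove [erp] add [ugi,ism] -> 11 lines: szvn esg ugi ism lvmj dheg ydsna nwm olr fbft gksly
Hunk 6: at line 1 remove [esg,ugi,ism] add [edzb,yuo,khoir] -> 11 lines: szvn edzb yuo khoir lvmj dheg ydsna nwm olr fbft gksly
Hunk 7: at line 2 remove [yuo,khoir,lvmj] add [tuqy,dxe] -> 10 lines: szvn edzb tuqy dxe dheg ydsna nwm olr fbft gksly
Final line 9: fbft

Answer: fbft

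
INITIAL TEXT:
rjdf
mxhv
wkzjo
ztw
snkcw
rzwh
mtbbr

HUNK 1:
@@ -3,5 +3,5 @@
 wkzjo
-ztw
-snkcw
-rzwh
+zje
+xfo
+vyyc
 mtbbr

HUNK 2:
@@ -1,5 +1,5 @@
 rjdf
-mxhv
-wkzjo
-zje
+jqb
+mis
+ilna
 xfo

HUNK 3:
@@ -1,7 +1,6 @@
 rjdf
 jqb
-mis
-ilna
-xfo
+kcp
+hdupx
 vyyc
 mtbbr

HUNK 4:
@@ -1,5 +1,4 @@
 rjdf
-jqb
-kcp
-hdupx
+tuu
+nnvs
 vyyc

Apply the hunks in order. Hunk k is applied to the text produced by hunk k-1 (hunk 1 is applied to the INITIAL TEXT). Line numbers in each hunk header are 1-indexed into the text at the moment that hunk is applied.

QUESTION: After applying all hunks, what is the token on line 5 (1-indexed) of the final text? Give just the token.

Answer: mtbbr

Derivation:
Hunk 1: at line 3 remove [ztw,snkcw,rzwh] add [zje,xfo,vyyc] -> 7 lines: rjdf mxhv wkzjo zje xfo vyyc mtbbr
Hunk 2: at line 1 remove [mxhv,wkzjo,zje] add [jqb,mis,ilna] -> 7 lines: rjdf jqb mis ilna xfo vyyc mtbbr
Hunk 3: at line 1 remove [mis,ilna,xfo] add [kcp,hdupx] -> 6 lines: rjdf jqb kcp hdupx vyyc mtbbr
Hunk 4: at line 1 remove [jqb,kcp,hdupx] add [tuu,nnvs] -> 5 lines: rjdf tuu nnvs vyyc mtbbr
Final line 5: mtbbr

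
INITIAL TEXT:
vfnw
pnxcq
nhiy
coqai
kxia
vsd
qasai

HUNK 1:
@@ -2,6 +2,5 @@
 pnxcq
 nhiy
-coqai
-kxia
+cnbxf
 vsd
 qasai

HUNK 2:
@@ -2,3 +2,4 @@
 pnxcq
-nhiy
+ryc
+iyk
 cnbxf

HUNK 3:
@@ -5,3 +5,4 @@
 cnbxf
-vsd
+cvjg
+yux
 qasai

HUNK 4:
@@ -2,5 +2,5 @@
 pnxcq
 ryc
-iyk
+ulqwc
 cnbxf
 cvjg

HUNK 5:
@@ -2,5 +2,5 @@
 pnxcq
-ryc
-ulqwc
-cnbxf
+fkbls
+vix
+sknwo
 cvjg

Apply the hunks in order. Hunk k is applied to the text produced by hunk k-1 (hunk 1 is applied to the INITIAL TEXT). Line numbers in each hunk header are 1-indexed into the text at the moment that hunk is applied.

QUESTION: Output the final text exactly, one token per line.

Answer: vfnw
pnxcq
fkbls
vix
sknwo
cvjg
yux
qasai

Derivation:
Hunk 1: at line 2 remove [coqai,kxia] add [cnbxf] -> 6 lines: vfnw pnxcq nhiy cnbxf vsd qasai
Hunk 2: at line 2 remove [nhiy] add [ryc,iyk] -> 7 lines: vfnw pnxcq ryc iyk cnbxf vsd qasai
Hunk 3: at line 5 remove [vsd] add [cvjg,yux] -> 8 lines: vfnw pnxcq ryc iyk cnbxf cvjg yux qasai
Hunk 4: at line 2 remove [iyk] add [ulqwc] -> 8 lines: vfnw pnxcq ryc ulqwc cnbxf cvjg yux qasai
Hunk 5: at line 2 remove [ryc,ulqwc,cnbxf] add [fkbls,vix,sknwo] -> 8 lines: vfnw pnxcq fkbls vix sknwo cvjg yux qasai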